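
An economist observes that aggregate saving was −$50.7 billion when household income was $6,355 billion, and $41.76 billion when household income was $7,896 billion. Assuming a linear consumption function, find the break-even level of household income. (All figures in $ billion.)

Y = 7200

MPS = ΔS/ΔY = (41.76 − (-50.7))/(7896 − 6355) = 92.46/1541 = 0.06
MPC = 1 − MPS = 0.94
From S(6355) = -50.7: −a + 0.06(6355) = -50.7, so a = 381.3 − (-50.7) = 432
Break-even (S = 0): Y = a/MPS = 432/0.06 = 7200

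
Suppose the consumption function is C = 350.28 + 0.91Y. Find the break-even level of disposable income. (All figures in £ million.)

At break-even, C = Y: 350.28 + 0.91Y = Y
0.09Y = 350.28, so Y = 350.28/0.09 = 3892

Y = 3892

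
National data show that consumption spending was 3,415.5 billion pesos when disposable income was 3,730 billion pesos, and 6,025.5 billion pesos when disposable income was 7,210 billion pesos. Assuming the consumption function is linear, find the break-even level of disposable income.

Y = 2472

MPC = (6025.5 − 3415.5)/(7210 − 3730) = 2610/3480 = 0.75
a = 3415.5 − 0.75(3730) = 3415.5 − 2797.5 = 618
Break-even: Y = a/(1−MPC) = 618/0.25 = 2472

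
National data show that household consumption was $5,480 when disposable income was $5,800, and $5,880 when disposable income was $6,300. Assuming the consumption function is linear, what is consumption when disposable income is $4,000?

C = 4040

MPC = (5880 − 5480)/(6300 − 5800) = 400/500 = 0.8
a = 5480 − 0.8(5800) = 5480 − 4640 = 840
C = 840 + 0.8(4000) = 840 + 3200 = 4040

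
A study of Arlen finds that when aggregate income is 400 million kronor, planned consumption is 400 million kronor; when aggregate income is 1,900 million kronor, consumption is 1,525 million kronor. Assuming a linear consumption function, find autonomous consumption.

a = 100

MPC = ΔC/ΔY = (1525 − 400)/(1900 − 400) = 1125/1500 = 0.75
a = C − MPC·Y = 400 − 0.75(400) = 400 − 300 = 100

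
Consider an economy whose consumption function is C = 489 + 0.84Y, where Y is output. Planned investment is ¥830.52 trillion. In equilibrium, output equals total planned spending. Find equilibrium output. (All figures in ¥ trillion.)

Y = 8247

Y = C + I = 489 + 0.84Y + 830.52
Y − 0.84Y = 1319.52
0.16Y = 1319.52, so Y = 1319.52/0.16 = 8247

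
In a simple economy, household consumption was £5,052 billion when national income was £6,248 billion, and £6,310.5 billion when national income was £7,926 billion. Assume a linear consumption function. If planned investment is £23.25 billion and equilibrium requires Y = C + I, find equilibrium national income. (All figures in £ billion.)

Y = 1557

MPC = (6310.5 − 5052)/(7926 − 6248) = 1258.5/1678 = 0.75
a = 5052 − 0.75(6248) = 366
Equilibrium: Y = 366 + 0.75Y + 23.25
0.25Y = 389.25, so Y = 389.25/0.25 = 1557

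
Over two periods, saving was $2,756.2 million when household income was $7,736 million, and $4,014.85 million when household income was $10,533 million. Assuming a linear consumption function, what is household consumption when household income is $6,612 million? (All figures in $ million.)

MPS = ΔS/ΔY = (4014.85 − 2756.2)/(10533 − 7736) = 1258.65/2797 = 0.45
MPC = 1 − MPS = 0.55
Autonomous saving = 2756.2 − 0.45(7736) = -725, so a = 725
C = 725 + 0.55(6612) = 725 + 3636.6 = 4361.6

C = 4361.6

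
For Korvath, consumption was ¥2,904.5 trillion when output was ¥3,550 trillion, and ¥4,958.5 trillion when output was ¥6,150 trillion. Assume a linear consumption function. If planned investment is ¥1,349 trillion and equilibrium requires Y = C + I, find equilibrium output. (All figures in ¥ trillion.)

Y = 6900

MPC = (4958.5 − 2904.5)/(6150 − 3550) = 2054/2600 = 0.79
a = 2904.5 − 0.79(3550) = 100
Equilibrium: Y = 100 + 0.79Y + 1349
0.21Y = 1449, so Y = 1449/0.21 = 6900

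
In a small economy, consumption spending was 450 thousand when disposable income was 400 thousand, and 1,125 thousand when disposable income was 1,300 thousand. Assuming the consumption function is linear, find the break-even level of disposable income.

Y = 600

MPC = (1125 − 450)/(1300 − 400) = 675/900 = 0.75
a = 450 − 0.75(400) = 450 − 300 = 150
Break-even: Y = a/(1−MPC) = 150/0.25 = 600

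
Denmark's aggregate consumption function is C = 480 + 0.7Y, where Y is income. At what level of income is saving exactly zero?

At break-even, C = Y: 480 + 0.7Y = Y
0.3Y = 480, so Y = 480/0.3 = 1600

Y = 1600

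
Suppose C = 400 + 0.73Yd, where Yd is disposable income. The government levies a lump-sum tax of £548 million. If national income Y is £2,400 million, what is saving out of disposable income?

Yd = Y − T = 2400 − 548 = 1852
C = 400 + 0.73(1852) = 400 + 1351.96 = 1751.96
S = Yd − C = 1852 − 1751.96 = 100.04

S = 100.04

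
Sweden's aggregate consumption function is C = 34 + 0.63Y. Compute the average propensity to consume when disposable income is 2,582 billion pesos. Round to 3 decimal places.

C = 34 + 0.63(2582) = 1660.66
APC = C/Y = 1660.66/2582 = 0.643

APC = 0.643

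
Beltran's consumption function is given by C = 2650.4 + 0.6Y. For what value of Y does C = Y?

Y = 6626

At break-even, C = Y: 2650.4 + 0.6Y = Y
0.4Y = 2650.4, so Y = 2650.4/0.4 = 6626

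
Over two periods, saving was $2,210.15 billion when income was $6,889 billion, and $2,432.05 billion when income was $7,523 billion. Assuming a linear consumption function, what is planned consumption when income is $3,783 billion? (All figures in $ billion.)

C = 2659.95

MPS = ΔS/ΔY = (2432.05 − 2210.15)/(7523 − 6889) = 221.9/634 = 0.35
MPC = 1 − MPS = 0.65
Autonomous saving = 2210.15 − 0.35(6889) = -201, so a = 201
C = 201 + 0.65(3783) = 201 + 2458.95 = 2659.95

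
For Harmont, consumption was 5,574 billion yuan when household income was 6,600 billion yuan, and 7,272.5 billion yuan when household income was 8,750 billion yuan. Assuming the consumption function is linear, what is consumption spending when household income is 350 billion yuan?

MPC = (7272.5 − 5574)/(8750 − 6600) = 1698.5/2150 = 0.79
a = 5574 − 0.79(6600) = 5574 − 5214 = 360
C = 360 + 0.79(350) = 360 + 276.5 = 636.5

C = 636.5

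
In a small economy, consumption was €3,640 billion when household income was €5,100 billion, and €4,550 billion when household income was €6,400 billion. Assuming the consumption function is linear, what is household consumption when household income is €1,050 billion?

C = 805

MPC = (4550 − 3640)/(6400 − 5100) = 910/1300 = 0.7
a = 3640 − 0.7(5100) = 3640 − 3570 = 70
C = 70 + 0.7(1050) = 70 + 735 = 805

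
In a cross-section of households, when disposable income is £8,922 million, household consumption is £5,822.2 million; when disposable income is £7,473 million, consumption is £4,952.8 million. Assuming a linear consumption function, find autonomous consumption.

a = 469

MPC = ΔC/ΔY = (5822.2 − 4952.8)/(8922 − 7473) = 869.4/1449 = 0.6
a = C − MPC·Y = 4952.8 − 0.6(7473) = 4952.8 − 4483.8 = 469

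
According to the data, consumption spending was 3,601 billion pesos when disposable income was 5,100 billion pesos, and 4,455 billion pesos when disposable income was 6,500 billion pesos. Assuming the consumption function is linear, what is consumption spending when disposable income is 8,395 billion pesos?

C = 5610.95

MPC = (4455 − 3601)/(6500 − 5100) = 854/1400 = 0.61
a = 3601 − 0.61(5100) = 3601 − 3111 = 490
C = 490 + 0.61(8395) = 490 + 5120.95 = 5610.95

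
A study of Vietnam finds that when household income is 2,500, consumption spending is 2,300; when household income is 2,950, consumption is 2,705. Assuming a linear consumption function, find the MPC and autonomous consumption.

MPC = 0.9; a = 50

MPC = ΔC/ΔY = (2705 − 2300)/(2950 − 2500) = 405/450 = 0.9
a = C − MPC·Y = 2300 − 0.9(2500) = 2300 − 2250 = 50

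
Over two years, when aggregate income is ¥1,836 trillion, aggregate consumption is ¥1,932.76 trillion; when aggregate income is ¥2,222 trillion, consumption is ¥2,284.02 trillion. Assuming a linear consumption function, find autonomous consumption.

a = 262

MPC = ΔC/ΔY = (2284.02 − 1932.76)/(2222 − 1836) = 351.26/386 = 0.91
a = C − MPC·Y = 1932.76 − 0.91(1836) = 1932.76 − 1670.76 = 262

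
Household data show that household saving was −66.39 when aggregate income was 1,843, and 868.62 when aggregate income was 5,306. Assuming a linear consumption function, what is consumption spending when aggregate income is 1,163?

C = 1412.99

MPS = ΔS/ΔY = (868.62 − (-66.39))/(5306 − 1843) = 935.01/3463 = 0.27
MPC = 1 − MPS = 0.73
Autonomous saving = -66.39 − 0.27(1843) = -564, so a = 564
C = 564 + 0.73(1163) = 564 + 848.99 = 1412.99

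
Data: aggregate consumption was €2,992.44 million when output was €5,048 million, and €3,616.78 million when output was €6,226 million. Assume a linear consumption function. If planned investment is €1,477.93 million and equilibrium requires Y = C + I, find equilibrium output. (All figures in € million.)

Y = 3819

MPC = (3616.78 − 2992.44)/(6226 − 5048) = 624.34/1178 = 0.53
a = 2992.44 − 0.53(5048) = 317
Equilibrium: Y = 317 + 0.53Y + 1477.93
0.47Y = 1794.93, so Y = 1794.93/0.47 = 3819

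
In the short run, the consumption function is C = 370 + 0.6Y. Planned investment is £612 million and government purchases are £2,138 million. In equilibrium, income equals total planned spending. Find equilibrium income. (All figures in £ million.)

Y = C + I + G = 370 + 0.6Y + 612 + 2138
Y − 0.6Y = 3120
0.4Y = 3120, so Y = 3120/0.4 = 7800

Y = 7800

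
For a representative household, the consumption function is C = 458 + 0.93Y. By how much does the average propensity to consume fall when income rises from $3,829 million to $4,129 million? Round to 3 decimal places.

At Y = 3829: C = 458 + 0.93(3829) = 4018.97, APC = 4018.97/3829 = 1.0496
At Y = 4129: C = 4297.97, APC = 4297.97/4129 = 1.0409
Fall in APC = 1.0496 − 1.0409 = 0.0087 ≈ 0.009

ΔAPC = 0.009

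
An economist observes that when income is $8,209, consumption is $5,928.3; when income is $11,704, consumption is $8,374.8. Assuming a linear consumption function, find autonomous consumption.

a = 182

MPC = ΔC/ΔY = (8374.8 − 5928.3)/(11704 − 8209) = 2446.5/3495 = 0.7
a = C − MPC·Y = 5928.3 − 0.7(8209) = 5928.3 − 5746.3 = 182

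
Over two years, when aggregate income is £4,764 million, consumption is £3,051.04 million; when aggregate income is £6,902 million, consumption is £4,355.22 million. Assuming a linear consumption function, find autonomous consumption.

a = 145

MPC = ΔC/ΔY = (4355.22 − 3051.04)/(6902 − 4764) = 1304.18/2138 = 0.61
a = C − MPC·Y = 3051.04 − 0.61(4764) = 3051.04 − 2906.04 = 145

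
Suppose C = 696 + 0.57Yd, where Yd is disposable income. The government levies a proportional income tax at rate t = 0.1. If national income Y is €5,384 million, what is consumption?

C = 3457.992

Yd = (1 − 0.1)(5384) = 0.9(5384) = 4845.6
C = 696 + 0.57(4845.6) = 696 + 2761.992 = 3457.992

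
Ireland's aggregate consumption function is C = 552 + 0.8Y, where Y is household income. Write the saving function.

S = -552 + 0.2Y

S = Y − C = Y − (552 + 0.8Y) = -552 + (1 − 0.8)Y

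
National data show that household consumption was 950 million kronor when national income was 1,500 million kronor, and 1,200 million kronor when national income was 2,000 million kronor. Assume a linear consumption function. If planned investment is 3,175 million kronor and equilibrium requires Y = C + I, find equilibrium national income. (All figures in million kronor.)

MPC = (1200 − 950)/(2000 − 1500) = 250/500 = 0.5
a = 950 − 0.5(1500) = 200
Equilibrium: Y = 200 + 0.5Y + 3175
0.5Y = 3375, so Y = 3375/0.5 = 6750

Y = 6750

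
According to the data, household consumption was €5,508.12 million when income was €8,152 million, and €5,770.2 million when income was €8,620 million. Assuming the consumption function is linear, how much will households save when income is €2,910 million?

MPC = (5770.2 − 5508.12)/(8620 − 8152) = 262.08/468 = 0.56
a = 5508.12 − 0.56(8152) = 5508.12 − 4565.12 = 943
C = 943 + 0.56(2910) = 2572.6
S = 2910 − 2572.6 = 337.4

S = 337.4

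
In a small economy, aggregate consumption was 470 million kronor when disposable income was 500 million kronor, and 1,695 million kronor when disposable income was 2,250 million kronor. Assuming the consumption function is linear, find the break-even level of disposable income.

MPC = (1695 − 470)/(2250 − 500) = 1225/1750 = 0.7
a = 470 − 0.7(500) = 470 − 350 = 120
Break-even: Y = a/(1−MPC) = 120/0.3 = 400

Y = 400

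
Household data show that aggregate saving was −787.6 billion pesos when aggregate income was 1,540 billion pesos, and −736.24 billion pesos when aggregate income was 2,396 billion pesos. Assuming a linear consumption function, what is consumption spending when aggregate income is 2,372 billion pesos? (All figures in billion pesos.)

C = 3109.68

MPS = ΔS/ΔY = (-736.24 − (-787.6))/(2396 − 1540) = 51.36/856 = 0.06
MPC = 1 − MPS = 0.94
Autonomous saving = -787.6 − 0.06(1540) = -880, so a = 880
C = 880 + 0.94(2372) = 880 + 2229.68 = 3109.68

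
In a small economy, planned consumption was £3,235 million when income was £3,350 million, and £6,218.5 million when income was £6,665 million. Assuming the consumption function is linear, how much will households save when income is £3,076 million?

MPC = (6218.5 − 3235)/(6665 − 3350) = 2983.5/3315 = 0.9
a = 3235 − 0.9(3350) = 3235 − 3015 = 220
C = 220 + 0.9(3076) = 2988.4
S = 3076 − 2988.4 = 87.6

S = 87.6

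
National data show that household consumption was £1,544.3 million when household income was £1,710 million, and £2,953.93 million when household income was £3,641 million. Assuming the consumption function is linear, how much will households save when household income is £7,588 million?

MPC = (2953.93 − 1544.3)/(3641 − 1710) = 1409.63/1931 = 0.73
a = 1544.3 − 0.73(1710) = 1544.3 − 1248.3 = 296
C = 296 + 0.73(7588) = 5835.24
S = 7588 − 5835.24 = 1752.76

S = 1752.76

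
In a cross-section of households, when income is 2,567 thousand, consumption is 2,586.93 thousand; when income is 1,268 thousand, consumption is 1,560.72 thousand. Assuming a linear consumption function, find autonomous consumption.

a = 559

MPC = ΔC/ΔY = (2586.93 − 1560.72)/(2567 − 1268) = 1026.21/1299 = 0.79
a = C − MPC·Y = 1560.72 − 0.79(1268) = 1560.72 − 1001.72 = 559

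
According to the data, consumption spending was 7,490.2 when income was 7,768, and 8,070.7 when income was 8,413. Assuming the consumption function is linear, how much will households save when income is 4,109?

MPC = (8070.7 − 7490.2)/(8413 − 7768) = 580.5/645 = 0.9
a = 7490.2 − 0.9(7768) = 7490.2 − 6991.2 = 499
C = 499 + 0.9(4109) = 4197.1
S = 4109 − 4197.1 = -88.1

S = -88.1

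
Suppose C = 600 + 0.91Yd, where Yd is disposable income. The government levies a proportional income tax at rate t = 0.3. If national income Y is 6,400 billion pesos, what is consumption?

C = 4676.8

Yd = (1 − 0.3)(6400) = 0.7(6400) = 4480
C = 600 + 0.91(4480) = 600 + 4076.8 = 4676.8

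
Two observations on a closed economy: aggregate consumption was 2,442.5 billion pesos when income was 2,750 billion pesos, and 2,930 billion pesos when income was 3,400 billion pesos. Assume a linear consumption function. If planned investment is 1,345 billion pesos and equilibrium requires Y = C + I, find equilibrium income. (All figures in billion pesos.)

Y = 6900

MPC = (2930 − 2442.5)/(3400 − 2750) = 487.5/650 = 0.75
a = 2442.5 − 0.75(2750) = 380
Equilibrium: Y = 380 + 0.75Y + 1345
0.25Y = 1725, so Y = 1725/0.25 = 6900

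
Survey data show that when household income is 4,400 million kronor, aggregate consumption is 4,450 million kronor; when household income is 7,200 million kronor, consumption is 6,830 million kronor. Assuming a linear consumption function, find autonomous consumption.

a = 710

MPC = ΔC/ΔY = (6830 − 4450)/(7200 − 4400) = 2380/2800 = 0.85
a = C − MPC·Y = 4450 − 0.85(4400) = 4450 − 3740 = 710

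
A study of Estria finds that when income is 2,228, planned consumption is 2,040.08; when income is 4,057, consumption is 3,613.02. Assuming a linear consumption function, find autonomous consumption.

a = 124

MPC = ΔC/ΔY = (3613.02 − 2040.08)/(4057 − 2228) = 1572.94/1829 = 0.86
a = C − MPC·Y = 2040.08 − 0.86(2228) = 2040.08 − 1916.08 = 124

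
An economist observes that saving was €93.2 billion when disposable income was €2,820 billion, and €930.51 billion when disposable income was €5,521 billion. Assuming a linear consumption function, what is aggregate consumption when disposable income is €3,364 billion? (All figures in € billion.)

MPS = ΔS/ΔY = (930.51 − 93.2)/(5521 − 2820) = 837.31/2701 = 0.31
MPC = 1 − MPS = 0.69
Autonomous saving = 93.2 − 0.31(2820) = -781, so a = 781
C = 781 + 0.69(3364) = 781 + 2321.16 = 3102.16

C = 3102.16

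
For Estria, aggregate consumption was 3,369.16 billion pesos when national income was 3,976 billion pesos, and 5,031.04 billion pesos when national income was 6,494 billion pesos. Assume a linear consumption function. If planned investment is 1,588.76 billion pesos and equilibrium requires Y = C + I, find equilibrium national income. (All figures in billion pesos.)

Y = 6864

MPC = (5031.04 − 3369.16)/(6494 − 3976) = 1661.88/2518 = 0.66
a = 3369.16 − 0.66(3976) = 745
Equilibrium: Y = 745 + 0.66Y + 1588.76
0.34Y = 2333.76, so Y = 2333.76/0.34 = 6864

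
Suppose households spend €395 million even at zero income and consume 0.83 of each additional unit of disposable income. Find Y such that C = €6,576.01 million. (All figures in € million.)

Y = 7447

395 + 0.83Y = 6576.01
0.83Y = 6181.01, so Y = 6181.01/0.83 = 7447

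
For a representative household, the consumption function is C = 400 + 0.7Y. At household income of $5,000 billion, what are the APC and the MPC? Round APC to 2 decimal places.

MPC = 0.7 (the slope of the consumption function)
C = 400 + 0.7(5000) = 3900, so APC = 3900/5000 = 0.78

APC = 0.78; MPC = 0.7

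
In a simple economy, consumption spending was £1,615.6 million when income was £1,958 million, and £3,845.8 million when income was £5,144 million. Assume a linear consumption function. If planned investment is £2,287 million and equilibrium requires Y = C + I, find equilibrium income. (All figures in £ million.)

Y = 8440

MPC = (3845.8 − 1615.6)/(5144 − 1958) = 2230.2/3186 = 0.7
a = 1615.6 − 0.7(1958) = 245
Equilibrium: Y = 245 + 0.7Y + 2287
0.3Y = 2532, so Y = 2532/0.3 = 8440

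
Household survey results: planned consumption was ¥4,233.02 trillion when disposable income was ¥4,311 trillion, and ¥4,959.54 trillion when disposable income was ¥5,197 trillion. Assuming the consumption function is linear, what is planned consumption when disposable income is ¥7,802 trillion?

C = 7095.64

MPC = (4959.54 − 4233.02)/(5197 − 4311) = 726.52/886 = 0.82
a = 4233.02 − 0.82(4311) = 4233.02 − 3535.02 = 698
C = 698 + 0.82(7802) = 698 + 6397.64 = 7095.64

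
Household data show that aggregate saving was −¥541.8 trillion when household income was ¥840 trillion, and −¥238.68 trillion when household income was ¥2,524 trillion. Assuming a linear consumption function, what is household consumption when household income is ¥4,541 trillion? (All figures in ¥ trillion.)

MPS = ΔS/ΔY = (-238.68 − (-541.8))/(2524 − 840) = 303.12/1684 = 0.18
MPC = 1 − MPS = 0.82
Autonomous saving = -541.8 − 0.18(840) = -693, so a = 693
C = 693 + 0.82(4541) = 693 + 3723.62 = 4416.62

C = 4416.62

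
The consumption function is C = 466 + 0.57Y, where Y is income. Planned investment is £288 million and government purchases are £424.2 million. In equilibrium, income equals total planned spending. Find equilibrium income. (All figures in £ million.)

Y = 2740

Y = C + I + G = 466 + 0.57Y + 288 + 424.2
Y − 0.57Y = 1178.2
0.43Y = 1178.2, so Y = 1178.2/0.43 = 2740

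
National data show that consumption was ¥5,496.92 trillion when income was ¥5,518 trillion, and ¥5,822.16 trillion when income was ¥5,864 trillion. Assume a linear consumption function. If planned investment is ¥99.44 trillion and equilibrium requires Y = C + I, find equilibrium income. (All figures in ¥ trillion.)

Y = 6824

MPC = (5822.16 − 5496.92)/(5864 − 5518) = 325.24/346 = 0.94
a = 5496.92 − 0.94(5518) = 310
Equilibrium: Y = 310 + 0.94Y + 99.44
0.06Y = 409.44, so Y = 409.44/0.06 = 6824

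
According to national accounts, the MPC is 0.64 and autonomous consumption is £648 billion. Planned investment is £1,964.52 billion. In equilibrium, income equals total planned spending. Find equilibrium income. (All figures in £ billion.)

Y = C + I = 648 + 0.64Y + 1964.52
Y − 0.64Y = 2612.52
0.36Y = 2612.52, so Y = 2612.52/0.36 = 7257

Y = 7257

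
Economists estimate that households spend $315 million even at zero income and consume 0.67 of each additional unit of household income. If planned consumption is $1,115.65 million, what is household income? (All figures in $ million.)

315 + 0.67Y = 1115.65
0.67Y = 800.65, so Y = 800.65/0.67 = 1195

Y = 1195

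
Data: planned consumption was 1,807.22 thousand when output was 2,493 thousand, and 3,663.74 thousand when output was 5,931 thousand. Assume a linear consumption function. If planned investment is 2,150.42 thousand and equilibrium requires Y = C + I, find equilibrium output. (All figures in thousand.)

Y = 5677

MPC = (3663.74 − 1807.22)/(5931 − 2493) = 1856.52/3438 = 0.54
a = 1807.22 − 0.54(2493) = 461
Equilibrium: Y = 461 + 0.54Y + 2150.42
0.46Y = 2611.42, so Y = 2611.42/0.46 = 5677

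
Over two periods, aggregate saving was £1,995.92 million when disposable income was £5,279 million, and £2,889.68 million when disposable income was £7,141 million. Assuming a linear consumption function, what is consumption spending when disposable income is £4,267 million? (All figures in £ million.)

MPS = ΔS/ΔY = (2889.68 − 1995.92)/(7141 − 5279) = 893.76/1862 = 0.48
MPC = 1 − MPS = 0.52
Autonomous saving = 1995.92 − 0.48(5279) = -538, so a = 538
C = 538 + 0.52(4267) = 538 + 2218.84 = 2756.84

C = 2756.84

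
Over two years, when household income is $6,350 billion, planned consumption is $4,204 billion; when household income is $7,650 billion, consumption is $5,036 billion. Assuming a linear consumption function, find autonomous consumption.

MPC = ΔC/ΔY = (5036 − 4204)/(7650 − 6350) = 832/1300 = 0.64
a = C − MPC·Y = 4204 − 0.64(6350) = 4204 − 4064 = 140

a = 140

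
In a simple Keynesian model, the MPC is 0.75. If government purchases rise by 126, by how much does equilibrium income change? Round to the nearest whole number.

ΔY ≈ 504

The multiplier is 1/(1 − MPC) = 1/0.25.
ΔY = 126/0.25 = 504.00 ≈ 504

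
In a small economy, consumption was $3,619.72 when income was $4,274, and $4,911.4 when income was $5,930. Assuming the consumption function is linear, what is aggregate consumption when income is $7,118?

C = 5838.04

MPC = (4911.4 − 3619.72)/(5930 − 4274) = 1291.68/1656 = 0.78
a = 3619.72 − 0.78(4274) = 3619.72 − 3333.72 = 286
C = 286 + 0.78(7118) = 286 + 5552.04 = 5838.04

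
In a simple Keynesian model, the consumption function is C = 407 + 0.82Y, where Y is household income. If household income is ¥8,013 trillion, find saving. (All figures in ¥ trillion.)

C = 407 + 0.82(8013) = 407 + 6570.66 = 6977.66
S = Y − C = 8013 − 6977.66 = 1035.34

S = 1035.34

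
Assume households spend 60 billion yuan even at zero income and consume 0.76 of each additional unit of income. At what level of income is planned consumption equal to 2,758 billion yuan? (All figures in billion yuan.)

60 + 0.76Y = 2758
0.76Y = 2698, so Y = 2698/0.76 = 3550

Y = 3550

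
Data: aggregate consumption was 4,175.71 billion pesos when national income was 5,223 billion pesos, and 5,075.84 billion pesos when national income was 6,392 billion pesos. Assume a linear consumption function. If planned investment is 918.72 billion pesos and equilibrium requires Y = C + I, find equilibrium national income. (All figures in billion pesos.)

Y = 4664

MPC = (5075.84 − 4175.71)/(6392 − 5223) = 900.13/1169 = 0.77
a = 4175.71 − 0.77(5223) = 154
Equilibrium: Y = 154 + 0.77Y + 918.72
0.23Y = 1072.72, so Y = 1072.72/0.23 = 4664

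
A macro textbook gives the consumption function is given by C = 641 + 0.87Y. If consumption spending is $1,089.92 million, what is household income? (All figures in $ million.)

641 + 0.87Y = 1089.92
0.87Y = 448.92, so Y = 448.92/0.87 = 516

Y = 516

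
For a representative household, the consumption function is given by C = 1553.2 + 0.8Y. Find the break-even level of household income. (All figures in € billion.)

Y = 7766

At break-even, C = Y: 1553.2 + 0.8Y = Y
0.2Y = 1553.2, so Y = 1553.2/0.2 = 7766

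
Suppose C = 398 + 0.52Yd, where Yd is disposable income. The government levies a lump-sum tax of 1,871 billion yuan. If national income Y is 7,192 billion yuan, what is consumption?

Yd = Y − T = 7192 − 1871 = 5321
C = 398 + 0.52(5321) = 398 + 2766.92 = 3164.92

C = 3164.92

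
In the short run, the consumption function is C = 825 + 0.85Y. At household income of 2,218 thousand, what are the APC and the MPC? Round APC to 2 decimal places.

APC = 1.22; MPC = 0.85

MPC = 0.85 (the slope of the consumption function)
C = 825 + 0.85(2218) = 2710.3, so APC = 2710.3/2218 = 1.22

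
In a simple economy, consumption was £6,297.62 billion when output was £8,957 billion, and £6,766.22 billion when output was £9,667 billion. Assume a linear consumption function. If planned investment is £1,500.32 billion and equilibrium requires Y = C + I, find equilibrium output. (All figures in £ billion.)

MPC = (6766.22 − 6297.62)/(9667 − 8957) = 468.6/710 = 0.66
a = 6297.62 − 0.66(8957) = 386
Equilibrium: Y = 386 + 0.66Y + 1500.32
0.34Y = 1886.32, so Y = 1886.32/0.34 = 5548

Y = 5548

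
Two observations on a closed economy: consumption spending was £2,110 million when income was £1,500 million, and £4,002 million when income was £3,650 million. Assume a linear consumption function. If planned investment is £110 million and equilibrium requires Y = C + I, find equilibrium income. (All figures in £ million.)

MPC = (4002 − 2110)/(3650 − 1500) = 1892/2150 = 0.88
a = 2110 − 0.88(1500) = 790
Equilibrium: Y = 790 + 0.88Y + 110
0.12Y = 900, so Y = 900/0.12 = 7500

Y = 7500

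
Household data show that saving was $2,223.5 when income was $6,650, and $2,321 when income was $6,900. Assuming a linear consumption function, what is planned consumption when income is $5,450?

C = 3694.5

MPS = ΔS/ΔY = (2321 − 2223.5)/(6900 − 6650) = 97.5/250 = 0.39
MPC = 1 − MPS = 0.61
Autonomous saving = 2223.5 − 0.39(6650) = -370, so a = 370
C = 370 + 0.61(5450) = 370 + 3324.5 = 3694.5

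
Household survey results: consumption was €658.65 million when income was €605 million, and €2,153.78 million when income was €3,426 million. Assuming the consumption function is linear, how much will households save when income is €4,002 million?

MPC = (2153.78 − 658.65)/(3426 − 605) = 1495.13/2821 = 0.53
a = 658.65 − 0.53(605) = 658.65 − 320.65 = 338
C = 338 + 0.53(4002) = 2459.06
S = 4002 − 2459.06 = 1542.94

S = 1542.94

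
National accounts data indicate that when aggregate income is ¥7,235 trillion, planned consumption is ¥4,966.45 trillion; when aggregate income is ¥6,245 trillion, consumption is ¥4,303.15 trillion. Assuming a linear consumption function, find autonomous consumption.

a = 119

MPC = ΔC/ΔY = (4966.45 − 4303.15)/(7235 − 6245) = 663.3/990 = 0.67
a = C − MPC·Y = 4303.15 − 0.67(6245) = 4303.15 − 4184.15 = 119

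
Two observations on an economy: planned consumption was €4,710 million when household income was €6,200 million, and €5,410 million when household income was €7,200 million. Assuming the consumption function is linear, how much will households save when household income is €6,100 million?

MPC = (5410 − 4710)/(7200 − 6200) = 700/1000 = 0.7
a = 4710 − 0.7(6200) = 4710 − 4340 = 370
C = 370 + 0.7(6100) = 4640
S = 6100 − 4640 = 1460

S = 1460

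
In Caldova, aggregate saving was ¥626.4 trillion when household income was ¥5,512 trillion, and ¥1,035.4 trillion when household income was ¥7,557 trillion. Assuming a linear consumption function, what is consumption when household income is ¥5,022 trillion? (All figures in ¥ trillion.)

C = 4493.6

MPS = ΔS/ΔY = (1035.4 − 626.4)/(7557 − 5512) = 409/2045 = 0.2
MPC = 1 − MPS = 0.8
Autonomous saving = 626.4 − 0.2(5512) = -476, so a = 476
C = 476 + 0.8(5022) = 476 + 4017.6 = 4493.6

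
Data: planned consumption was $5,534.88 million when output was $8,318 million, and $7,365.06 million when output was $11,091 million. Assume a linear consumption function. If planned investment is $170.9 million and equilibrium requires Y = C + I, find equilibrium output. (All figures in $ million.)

MPC = (7365.06 − 5534.88)/(11091 − 8318) = 1830.18/2773 = 0.66
a = 5534.88 − 0.66(8318) = 45
Equilibrium: Y = 45 + 0.66Y + 170.9
0.34Y = 215.9, so Y = 215.9/0.34 = 635

Y = 635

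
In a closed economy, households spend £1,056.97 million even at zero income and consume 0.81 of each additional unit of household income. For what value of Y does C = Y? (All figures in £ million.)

Y = 5563

At break-even, C = Y: 1056.97 + 0.81Y = Y
0.19Y = 1056.97, so Y = 1056.97/0.19 = 5563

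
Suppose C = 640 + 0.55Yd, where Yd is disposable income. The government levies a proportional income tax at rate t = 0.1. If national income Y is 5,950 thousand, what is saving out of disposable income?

S = 1769.75

Yd = (1 − 0.1)(5950) = 0.9(5950) = 5355
C = 640 + 0.55(5355) = 640 + 2945.25 = 3585.25
S = Yd − C = 5355 − 3585.25 = 1769.75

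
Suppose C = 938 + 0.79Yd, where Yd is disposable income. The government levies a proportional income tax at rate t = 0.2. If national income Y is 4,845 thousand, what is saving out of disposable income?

S = -124.04

Yd = (1 − 0.2)(4845) = 0.8(4845) = 3876
C = 938 + 0.79(3876) = 938 + 3062.04 = 4000.04
S = Yd − C = 3876 − 4000.04 = -124.04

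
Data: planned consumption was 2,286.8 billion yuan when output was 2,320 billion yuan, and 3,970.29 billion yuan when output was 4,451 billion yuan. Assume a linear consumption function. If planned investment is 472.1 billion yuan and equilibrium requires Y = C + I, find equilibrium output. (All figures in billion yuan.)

Y = 4410

MPC = (3970.29 − 2286.8)/(4451 − 2320) = 1683.49/2131 = 0.79
a = 2286.8 − 0.79(2320) = 454
Equilibrium: Y = 454 + 0.79Y + 472.1
0.21Y = 926.1, so Y = 926.1/0.21 = 4410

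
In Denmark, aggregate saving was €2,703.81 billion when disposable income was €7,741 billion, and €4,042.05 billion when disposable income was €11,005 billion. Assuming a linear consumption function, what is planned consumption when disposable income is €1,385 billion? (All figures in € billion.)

MPS = ΔS/ΔY = (4042.05 − 2703.81)/(11005 − 7741) = 1338.24/3264 = 0.41
MPC = 1 − MPS = 0.59
Autonomous saving = 2703.81 − 0.41(7741) = -470, so a = 470
C = 470 + 0.59(1385) = 470 + 817.15 = 1287.15

C = 1287.15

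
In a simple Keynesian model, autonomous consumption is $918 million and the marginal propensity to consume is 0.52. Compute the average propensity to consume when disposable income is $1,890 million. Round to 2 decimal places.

C = 918 + 0.52(1890) = 1900.8
APC = C/Y = 1900.8/1890 = 1.01

APC = 1.01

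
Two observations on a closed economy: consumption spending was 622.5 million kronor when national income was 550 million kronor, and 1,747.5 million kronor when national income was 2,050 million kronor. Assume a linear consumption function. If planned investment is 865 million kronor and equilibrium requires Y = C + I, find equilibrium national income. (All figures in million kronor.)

Y = 4300

MPC = (1747.5 − 622.5)/(2050 − 550) = 1125/1500 = 0.75
a = 622.5 − 0.75(550) = 210
Equilibrium: Y = 210 + 0.75Y + 865
0.25Y = 1075, so Y = 1075/0.25 = 4300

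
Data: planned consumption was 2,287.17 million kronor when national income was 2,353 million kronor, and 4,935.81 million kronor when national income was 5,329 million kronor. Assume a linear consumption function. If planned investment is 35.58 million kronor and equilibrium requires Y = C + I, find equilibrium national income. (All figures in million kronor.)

Y = 2078

MPC = (4935.81 − 2287.17)/(5329 − 2353) = 2648.64/2976 = 0.89
a = 2287.17 − 0.89(2353) = 193
Equilibrium: Y = 193 + 0.89Y + 35.58
0.11Y = 228.58, so Y = 228.58/0.11 = 2078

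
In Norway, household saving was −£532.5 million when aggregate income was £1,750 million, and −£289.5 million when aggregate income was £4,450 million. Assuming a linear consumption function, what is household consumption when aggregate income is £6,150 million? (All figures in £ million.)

MPS = ΔS/ΔY = (-289.5 − (-532.5))/(4450 − 1750) = 243/2700 = 0.09
MPC = 1 − MPS = 0.91
Autonomous saving = -532.5 − 0.09(1750) = -690, so a = 690
C = 690 + 0.91(6150) = 690 + 5596.5 = 6286.5

C = 6286.5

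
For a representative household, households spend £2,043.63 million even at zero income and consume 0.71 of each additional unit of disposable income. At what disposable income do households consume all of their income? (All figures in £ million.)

At break-even, C = Y: 2043.63 + 0.71Y = Y
0.29Y = 2043.63, so Y = 2043.63/0.29 = 7047

Y = 7047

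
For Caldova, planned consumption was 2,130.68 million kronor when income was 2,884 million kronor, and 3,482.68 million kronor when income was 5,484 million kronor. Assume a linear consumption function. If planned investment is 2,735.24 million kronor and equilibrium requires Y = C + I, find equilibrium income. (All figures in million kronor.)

MPC = (3482.68 − 2130.68)/(5484 − 2884) = 1352/2600 = 0.52
a = 2130.68 − 0.52(2884) = 631
Equilibrium: Y = 631 + 0.52Y + 2735.24
0.48Y = 3366.24, so Y = 3366.24/0.48 = 7013

Y = 7013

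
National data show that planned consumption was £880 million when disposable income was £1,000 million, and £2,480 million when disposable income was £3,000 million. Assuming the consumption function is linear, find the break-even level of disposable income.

Y = 400

MPC = (2480 − 880)/(3000 − 1000) = 1600/2000 = 0.8
a = 880 − 0.8(1000) = 880 − 800 = 80
Break-even: Y = a/(1−MPC) = 80/0.2 = 400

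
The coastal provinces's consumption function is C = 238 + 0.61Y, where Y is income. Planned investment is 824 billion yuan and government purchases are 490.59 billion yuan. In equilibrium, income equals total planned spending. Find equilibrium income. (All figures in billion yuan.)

Y = 3981

Y = C + I + G = 238 + 0.61Y + 824 + 490.59
Y − 0.61Y = 1552.59
0.39Y = 1552.59, so Y = 1552.59/0.39 = 3981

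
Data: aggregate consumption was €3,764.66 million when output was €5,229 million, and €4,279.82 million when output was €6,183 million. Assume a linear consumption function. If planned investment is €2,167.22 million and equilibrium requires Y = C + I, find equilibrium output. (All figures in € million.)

MPC = (4279.82 − 3764.66)/(6183 − 5229) = 515.16/954 = 0.54
a = 3764.66 − 0.54(5229) = 941
Equilibrium: Y = 941 + 0.54Y + 2167.22
0.46Y = 3108.22, so Y = 3108.22/0.46 = 6757

Y = 6757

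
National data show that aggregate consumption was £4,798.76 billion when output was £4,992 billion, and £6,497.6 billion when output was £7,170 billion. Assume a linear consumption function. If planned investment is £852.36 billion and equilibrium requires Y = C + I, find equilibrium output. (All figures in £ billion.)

MPC = (6497.6 − 4798.76)/(7170 − 4992) = 1698.84/2178 = 0.78
a = 4798.76 − 0.78(4992) = 905
Equilibrium: Y = 905 + 0.78Y + 852.36
0.22Y = 1757.36, so Y = 1757.36/0.22 = 7988

Y = 7988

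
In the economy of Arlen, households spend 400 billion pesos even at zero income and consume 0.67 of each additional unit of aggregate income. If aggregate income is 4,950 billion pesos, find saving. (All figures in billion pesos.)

C = 400 + 0.67(4950) = 400 + 3316.5 = 3716.5
S = Y − C = 4950 − 3716.5 = 1233.5

S = 1233.5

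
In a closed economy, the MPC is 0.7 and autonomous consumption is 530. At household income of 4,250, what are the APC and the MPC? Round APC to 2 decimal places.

APC = 0.82; MPC = 0.7

MPC = 0.7 (the slope of the consumption function)
C = 530 + 0.7(4250) = 3505, so APC = 3505/4250 = 0.82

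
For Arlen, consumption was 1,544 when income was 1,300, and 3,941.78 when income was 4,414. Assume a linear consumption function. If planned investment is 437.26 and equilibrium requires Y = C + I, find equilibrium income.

Y = 4262

MPC = (3941.78 − 1544)/(4414 − 1300) = 2397.78/3114 = 0.77
a = 1544 − 0.77(1300) = 543
Equilibrium: Y = 543 + 0.77Y + 437.26
0.23Y = 980.26, so Y = 980.26/0.23 = 4262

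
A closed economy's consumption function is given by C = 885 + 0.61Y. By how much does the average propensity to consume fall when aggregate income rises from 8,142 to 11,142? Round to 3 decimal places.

At Y = 8142: C = 885 + 0.61(8142) = 5851.62, APC = 5851.62/8142 = 0.7187
At Y = 11142: C = 7681.62, APC = 7681.62/11142 = 0.6894
Fall in APC = 0.7187 − 0.6894 = 0.0293 ≈ 0.029

ΔAPC = 0.029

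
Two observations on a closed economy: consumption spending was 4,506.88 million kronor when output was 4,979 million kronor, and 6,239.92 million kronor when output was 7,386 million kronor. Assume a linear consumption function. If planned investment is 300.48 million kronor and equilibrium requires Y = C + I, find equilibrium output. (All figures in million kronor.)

Y = 4366

MPC = (6239.92 − 4506.88)/(7386 − 4979) = 1733.04/2407 = 0.72
a = 4506.88 − 0.72(4979) = 922
Equilibrium: Y = 922 + 0.72Y + 300.48
0.28Y = 1222.48, so Y = 1222.48/0.28 = 4366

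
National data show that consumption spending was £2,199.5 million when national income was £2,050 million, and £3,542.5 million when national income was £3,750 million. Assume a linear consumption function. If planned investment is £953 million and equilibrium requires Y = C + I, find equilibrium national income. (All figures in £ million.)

MPC = (3542.5 − 2199.5)/(3750 − 2050) = 1343/1700 = 0.79
a = 2199.5 − 0.79(2050) = 580
Equilibrium: Y = 580 + 0.79Y + 953
0.21Y = 1533, so Y = 1533/0.21 = 7300

Y = 7300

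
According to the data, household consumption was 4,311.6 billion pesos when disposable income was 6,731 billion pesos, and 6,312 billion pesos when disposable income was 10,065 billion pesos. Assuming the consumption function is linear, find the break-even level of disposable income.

Y = 682.5

MPC = (6312 − 4311.6)/(10065 − 6731) = 2000.4/3334 = 0.6
a = 4311.6 − 0.6(6731) = 4311.6 − 4038.6 = 273
Break-even: Y = a/(1−MPC) = 273/0.4 = 682.5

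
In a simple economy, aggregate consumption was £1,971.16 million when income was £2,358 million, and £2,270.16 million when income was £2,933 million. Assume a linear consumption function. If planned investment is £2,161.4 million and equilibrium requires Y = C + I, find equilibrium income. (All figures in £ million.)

Y = 6055

MPC = (2270.16 − 1971.16)/(2933 − 2358) = 299/575 = 0.52
a = 1971.16 − 0.52(2358) = 745
Equilibrium: Y = 745 + 0.52Y + 2161.4
0.48Y = 2906.4, so Y = 2906.4/0.48 = 6055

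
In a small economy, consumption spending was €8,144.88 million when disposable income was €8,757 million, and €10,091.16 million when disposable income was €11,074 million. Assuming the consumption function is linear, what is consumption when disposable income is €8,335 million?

C = 7790.4

MPC = (10091.16 − 8144.88)/(11074 − 8757) = 1946.28/2317 = 0.84
a = 8144.88 − 0.84(8757) = 8144.88 − 7355.88 = 789
C = 789 + 0.84(8335) = 789 + 7001.4 = 7790.4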